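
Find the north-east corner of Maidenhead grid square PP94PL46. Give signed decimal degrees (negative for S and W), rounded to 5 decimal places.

Field P=15, P=15: +15·20° lon, +15·10° lat → SW at lon 120°, lat 60°.
Square 9, 4: +9·2° lon, +4·1° lat → SW at lon 138°, lat 64°.
Subsquare p=15, l=11: +15·0.0833333° lon, +11·0.0416667° lat → SW at lon 139.25°, lat 64.4583°.
Extended square 4, 6: +4·0.00833333° lon, +6·0.00416667° lat → SW at lon 139.283°, lat 64.4833°.
Cell spans 0.00833333° lon × 0.00416667° lat. NE corner is SW corner plus one full cell.
latitude 64.48750, longitude 139.29167.

64.48750, 139.29167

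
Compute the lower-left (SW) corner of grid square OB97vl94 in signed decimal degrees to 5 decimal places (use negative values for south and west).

Field O=14, B=1: +14·20° lon, +1·10° lat → SW at lon 100°, lat -80°.
Square 9, 7: +9·2° lon, +7·1° lat → SW at lon 118°, lat -73°.
Subsquare v=21, l=11: +21·0.0833333° lon, +11·0.0416667° lat → SW at lon 119.75°, lat -72.5417°.
Extended square 9, 4: +9·0.00833333° lon, +4·0.00416667° lat → SW at lon 119.825°, lat -72.525°.
latitude -72.52500, longitude 119.82500.

-72.52500, 119.82500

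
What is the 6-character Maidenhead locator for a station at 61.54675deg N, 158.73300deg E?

QP91in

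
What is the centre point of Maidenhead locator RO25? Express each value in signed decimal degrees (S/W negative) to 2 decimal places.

Field R=17, O=14: +17·20° lon, +14·10° lat → SW at lon 160°, lat 50°.
Square 2, 5: +2·2° lon, +5·1° lat → SW at lon 164°, lat 55°.
Cell spans 2° lon × 1° lat. Centre is SW corner plus half of each.
latitude 55.50, longitude 165.00.

55.50, 165.00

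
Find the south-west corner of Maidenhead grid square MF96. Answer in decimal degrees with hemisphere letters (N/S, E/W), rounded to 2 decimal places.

34.00° S, 78.00° E

Field M=12, F=5: +12·20° lon, +5·10° lat → SW at lon 60°, lat -40°.
Square 9, 6: +9·2° lon, +6·1° lat → SW at lon 78°, lat -34°.
latitude 34.00° S, longitude 78.00° E.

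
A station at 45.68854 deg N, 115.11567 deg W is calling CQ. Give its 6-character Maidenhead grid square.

Add 180° to longitude and 90° to latitude: 64.8843, 135.6885.
Field (20°×10°, letters A–R): 64.8843/20 → 3 → D, 135.6885/10 → 13 → N; chars DN.
Square (2°×1°, digits 0–9): 4.8843/2 → 2, 5.6885/1 → 5; chars 25.
Subsquare (5′×2.5′, letters a–x): 0.8843/0.0833333 → 10 → k, 0.6885/0.0416667 → 16 → q; chars kq.

DN25kq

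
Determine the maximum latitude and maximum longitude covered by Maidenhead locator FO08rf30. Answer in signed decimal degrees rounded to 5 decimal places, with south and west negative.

58.21250, -78.55000

Field F=5, O=14: +5·20° lon, +14·10° lat → SW at lon -80°, lat 50°.
Square 0, 8: +0·2° lon, +8·1° lat → SW at lon -80°, lat 58°.
Subsquare r=17, f=5: +17·0.0833333° lon, +5·0.0416667° lat → SW at lon -78.5833°, lat 58.2083°.
Extended square 3, 0: +3·0.00833333° lon, +0·0.00416667° lat → SW at lon -78.5583°, lat 58.2083°.
Cell spans 0.00833333° lon × 0.00416667° lat. NE corner is SW corner plus one full cell.
latitude 58.21250, longitude -78.55000.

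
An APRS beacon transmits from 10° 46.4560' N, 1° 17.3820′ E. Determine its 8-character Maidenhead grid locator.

Add 180° to longitude and 90° to latitude: 181.28970, 100.77427.
Field: 181.28970/20 → 9 → J, 100.77427/10 → 10 → K; chars JK.
Square: 1.28970/2 → 0, 0.77427/1 → 0; chars 00.
Subsquare: 1.28970/0.0833333 → 15 → p, 0.77427/0.0416667 → 18 → s; chars ps.
Extended square: 0.03970/0.00833333 → 4, 0.02427/0.00416667 → 5; chars 45.

JK00ps45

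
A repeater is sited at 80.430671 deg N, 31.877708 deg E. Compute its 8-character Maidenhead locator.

KR50wk53

Add 180° to longitude and 90° to latitude: 211.87771, 170.43067.
Field: lon ⌊211.87771/20⌋ = 10 → K; lat ⌊170.43067/10⌋ = 17 → R.
Square: lon ⌊11.87771/2⌋ = 5; lat ⌊0.43067/1⌋ = 0.
Subsquare: lon ⌊1.87771/0.0833333⌋ = 22 → w; lat ⌊0.43067/0.0416667⌋ = 10 → k.
Extended square: lon ⌊0.04437/0.00833333⌋ = 5; lat ⌊0.01400/0.00416667⌋ = 3.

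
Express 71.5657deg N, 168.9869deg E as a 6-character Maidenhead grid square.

RQ41ln

Shift to the Maidenhead origin (180°W, 90°S): lon 348.9869, lat 161.5657.
Field: lon ⌊348.9869/20⌋ = 17 → R; lat ⌊161.5657/10⌋ = 16 → Q.
Square: lon ⌊8.9869/2⌋ = 4; lat ⌊1.5657/1⌋ = 1.
Subsquare: lon ⌊0.9869/0.0833333⌋ = 11 → l; lat ⌊0.5657/0.0416667⌋ = 13 → n.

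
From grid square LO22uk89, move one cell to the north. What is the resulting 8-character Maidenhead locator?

Latitude extended square 9; +1 → 10, wraps to 0, carry into subsquare.
Latitude subsquare k = 10; +1 → 11 = l.
The longitude characters are unchanged.

LO22ul80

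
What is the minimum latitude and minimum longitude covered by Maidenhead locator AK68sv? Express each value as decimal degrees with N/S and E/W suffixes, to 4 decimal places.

Field A=0, K=10: +0·20° lon, +10·10° lat → SW at lon -180°, lat 10°.
Square 6, 8: +6·2° lon, +8·1° lat → SW at lon -168°, lat 18°.
Subsquare s=18, v=21: +18·0.0833333° lon, +21·0.0416667° lat → SW at lon -166.5°, lat 18.875°.
latitude 18.8750° N, longitude 166.5000° W.

18.8750° N, 166.5000° W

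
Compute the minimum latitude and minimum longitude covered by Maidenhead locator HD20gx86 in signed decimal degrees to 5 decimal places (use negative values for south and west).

-59.01667, -35.43333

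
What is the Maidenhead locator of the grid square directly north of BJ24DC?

BJ24dd

Latitude subsquare c = 2; +1 → 3 = d.
The longitude characters are unchanged.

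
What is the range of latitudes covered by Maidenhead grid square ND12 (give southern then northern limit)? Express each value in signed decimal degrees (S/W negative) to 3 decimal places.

Field N=13, D=3: +13·20° lon, +3·10° lat → SW at lon 80°, lat -60°.
Square 1, 2: +1·2° lon, +2·1° lat → SW at lon 82°, lat -58°.
Cell spans 2° lon × 1° lat.
south -58.000, north -57.000.

-58.000, -57.000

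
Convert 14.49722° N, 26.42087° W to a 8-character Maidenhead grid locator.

HK64sl99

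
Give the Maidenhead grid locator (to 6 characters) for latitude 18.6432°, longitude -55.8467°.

Shift to the Maidenhead origin (180°W, 90°S): lon 124.1533, lat 108.6432.
Field: lon ⌊124.1533/20⌋ = 6 → G; lat ⌊108.6432/10⌋ = 10 → K.
Square: lon ⌊4.1533/2⌋ = 2; lat ⌊8.6432/1⌋ = 8.
Subsquare: lon ⌊0.1533/0.0833333⌋ = 1 → b; lat ⌊0.6432/0.0416667⌋ = 15 → p.

GK28bp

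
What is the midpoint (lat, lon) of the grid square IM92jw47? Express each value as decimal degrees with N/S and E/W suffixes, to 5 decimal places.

32.94792° N, 1.21250° W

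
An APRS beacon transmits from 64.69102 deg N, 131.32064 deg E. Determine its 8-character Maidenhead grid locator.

Shift to the Maidenhead origin (180°W, 90°S): lon 311.32064, lat 154.69102.
Field (20°×10°, letters A–R): lon ⌊311.32064/20⌋ = 15 → P; lat ⌊154.69102/10⌋ = 15 → P.
Square (2°×1°, digits 0–9): lon ⌊11.32064/2⌋ = 5; lat ⌊4.69102/1⌋ = 4.
Subsquare (5′×2.5′, letters a–x): lon ⌊1.32064/0.0833333⌋ = 15 → p; lat ⌊0.69102/0.0416667⌋ = 16 → q.
Extended square (30″×15″, digits 0–9): lon ⌊0.07064/0.00833333⌋ = 8; lat ⌊0.02435/0.00416667⌋ = 5.

PP54pq85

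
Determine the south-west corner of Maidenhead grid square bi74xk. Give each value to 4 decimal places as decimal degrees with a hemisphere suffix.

Field B=1, I=8: +1·20° lon, +8·10° lat → SW at lon -160°, lat -10°.
Square 7, 4: +7·2° lon, +4·1° lat → SW at lon -146°, lat -6°.
Subsquare x=23, k=10: +23·0.0833333° lon, +10·0.0416667° lat → SW at lon -144.083°, lat -5.58333°.
latitude 5.5833° S, longitude 144.0833° W.

5.5833° S, 144.0833° W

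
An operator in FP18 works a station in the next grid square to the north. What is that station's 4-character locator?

FP19

Latitude square 8; +1 → 9.
The longitude characters are unchanged.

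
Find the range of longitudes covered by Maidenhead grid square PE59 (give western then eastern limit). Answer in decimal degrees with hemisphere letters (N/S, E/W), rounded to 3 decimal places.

130.000° E, 132.000° E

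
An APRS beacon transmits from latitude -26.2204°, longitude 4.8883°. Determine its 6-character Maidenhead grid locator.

JG23ks

Shift to the Maidenhead origin (180°W, 90°S): lon 184.8883, lat 63.7796.
Field: lon ⌊184.8883/20⌋ = 9 → J; lat ⌊63.7796/10⌋ = 6 → G.
Square: lon ⌊4.8883/2⌋ = 2; lat ⌊3.7796/1⌋ = 3.
Subsquare: lon ⌊0.8883/0.0833333⌋ = 10 → k; lat ⌊0.7796/0.0416667⌋ = 18 → s.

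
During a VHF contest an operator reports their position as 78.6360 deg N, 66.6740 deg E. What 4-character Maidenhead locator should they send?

MQ38

Add 180° to longitude and 90° to latitude: 246.67, 168.64.
Field: 246.67/20 → 12 → M, 168.64/10 → 16 → Q; chars MQ.
Square: 6.67/2 → 3, 8.64/1 → 8; chars 38.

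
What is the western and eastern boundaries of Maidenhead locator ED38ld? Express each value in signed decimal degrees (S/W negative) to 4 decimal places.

Field E=4, D=3: +4·20° lon, +3·10° lat → SW at lon -100°, lat -60°.
Square 3, 8: +3·2° lon, +8·1° lat → SW at lon -94°, lat -52°.
Subsquare l=11, d=3: +11·0.0833333° lon, +3·0.0416667° lat → SW at lon -93.0833°, lat -51.875°.
Cell spans 0.0833333° lon × 0.0416667° lat.
west -93.0833, east -93.0000.

-93.0833, -93.0000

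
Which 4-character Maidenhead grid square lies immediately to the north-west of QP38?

Longitude square 3; −1 → 2.
Latitude square 8; +1 → 9.

QP29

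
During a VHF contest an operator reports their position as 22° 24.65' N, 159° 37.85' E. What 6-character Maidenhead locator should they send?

QL92tj

Offset from 180°W / 90°S: lon 339.6308°, lat 112.4108°.
Field: lon ⌊339.6308/20⌋ = 16 → Q; lat ⌊112.4108/10⌋ = 11 → L.
Square: lon ⌊19.6308/2⌋ = 9; lat ⌊2.4108/1⌋ = 2.
Subsquare: lon ⌊1.6308/0.0833333⌋ = 19 → t; lat ⌊0.4108/0.0416667⌋ = 9 → j.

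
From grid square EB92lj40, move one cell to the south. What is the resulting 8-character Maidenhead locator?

EB92li49

Latitude extended square 0; −1 → -1, wraps to 9, carry into subsquare.
Latitude subsquare j = 9; −1 → 8 = i.
The longitude characters are unchanged.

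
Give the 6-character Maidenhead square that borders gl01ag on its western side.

Longitude subsquare a = 0; −1 → -1, wraps to 23 = x, carry into square.
Longitude square 0; −1 → -1, wraps to 9, carry into field.
Longitude field G = 6; −1 → 5 = F.
The latitude characters are unchanged.

FL91xg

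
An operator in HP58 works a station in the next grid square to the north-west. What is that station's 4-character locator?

Longitude square 5; −1 → 4.
Latitude square 8; +1 → 9.

HP49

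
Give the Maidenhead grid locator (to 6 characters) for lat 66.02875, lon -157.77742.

BP16ca

Add 180° to longitude and 90° to latitude: 22.2226, 156.0288.
Field: 22.2226/20 → 1 → B, 156.0288/10 → 15 → P; chars BP.
Square: 2.2226/2 → 1, 6.0288/1 → 6; chars 16.
Subsquare: 0.2226/0.0833333 → 2 → c, 0.0288/0.0416667 → 0 → a; chars ca.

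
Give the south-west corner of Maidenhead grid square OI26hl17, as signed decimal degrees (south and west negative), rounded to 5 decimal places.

Field O=14, I=8: +14·20° lon, +8·10° lat → SW at lon 100°, lat -10°.
Square 2, 6: +2·2° lon, +6·1° lat → SW at lon 104°, lat -4°.
Subsquare h=7, l=11: +7·0.0833333° lon, +11·0.0416667° lat → SW at lon 104.583°, lat -3.54167°.
Extended square 1, 7: +1·0.00833333° lon, +7·0.00416667° lat → SW at lon 104.592°, lat -3.5125°.
latitude -3.51250, longitude 104.59167.

-3.51250, 104.59167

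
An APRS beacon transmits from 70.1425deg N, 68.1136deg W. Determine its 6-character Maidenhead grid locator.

Shift to the Maidenhead origin (180°W, 90°S): lon 111.8864, lat 160.1425.
Field: 111.8864/20 → 5 → F, 160.1425/10 → 16 → Q; chars FQ.
Square: 11.8864/2 → 5, 0.1425/1 → 0; chars 50.
Subsquare: 1.8864/0.0833333 → 22 → w, 0.1425/0.0416667 → 3 → d; chars wd.

FQ50wd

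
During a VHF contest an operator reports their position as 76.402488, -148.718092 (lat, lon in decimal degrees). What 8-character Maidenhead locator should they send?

Add 180° to longitude and 90° to latitude: 31.28191, 166.40249.
Field: 31.28191/20 → 1 → B, 166.40249/10 → 16 → Q; chars BQ.
Square: 11.28191/2 → 5, 6.40249/1 → 6; chars 56.
Subsquare: 1.28191/0.0833333 → 15 → p, 0.40249/0.0416667 → 9 → j; chars pj.
Extended square: 0.03191/0.00833333 → 3, 0.02749/0.00416667 → 6; chars 36.

BQ56pj36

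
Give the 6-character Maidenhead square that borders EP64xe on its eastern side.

EP74ae

Longitude subsquare x = 23; +1 → 24, wraps to 0 = a, carry into square.
Longitude square 6; +1 → 7.
The latitude characters are unchanged.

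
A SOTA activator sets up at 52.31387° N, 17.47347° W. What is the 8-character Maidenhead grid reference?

Offset from 180°W / 90°S: lon 162.52653°, lat 142.31387°.
Field: 162.52653/20 → 8 → I, 142.31387/10 → 14 → O; chars IO.
Square: 2.52653/2 → 1, 2.31387/1 → 2; chars 12.
Subsquare: 0.52653/0.0833333 → 6 → g, 0.31387/0.0416667 → 7 → h; chars gh.
Extended square: 0.02653/0.00833333 → 3, 0.02220/0.00416667 → 5; chars 35.

IO12gh35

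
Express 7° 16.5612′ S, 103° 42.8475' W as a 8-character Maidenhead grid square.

DI82dr43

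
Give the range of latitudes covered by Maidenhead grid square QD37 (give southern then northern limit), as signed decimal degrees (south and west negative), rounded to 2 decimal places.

Field Q=16, D=3: +16·20° lon, +3·10° lat → SW at lon 140°, lat -60°.
Square 3, 7: +3·2° lon, +7·1° lat → SW at lon 146°, lat -53°.
Cell spans 2° lon × 1° lat.
south -53.00, north -52.00.

-53.00, -52.00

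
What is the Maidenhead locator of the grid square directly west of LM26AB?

Longitude subsquare a = 0; −1 → -1, wraps to 23 = x, carry into square.
Longitude square 2; −1 → 1.
The latitude characters are unchanged.

LM16xb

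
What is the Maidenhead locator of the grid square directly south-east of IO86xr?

IO96aq

Longitude subsquare x = 23; +1 → 24, wraps to 0 = a, carry into square.
Longitude square 8; +1 → 9.
Latitude subsquare r = 17; −1 → 16 = q.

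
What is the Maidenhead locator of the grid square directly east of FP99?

GP09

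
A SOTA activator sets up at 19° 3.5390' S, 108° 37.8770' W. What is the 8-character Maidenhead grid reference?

Shift to the Maidenhead origin (180°W, 90°S): lon 71.36872, lat 70.94102.
Field: lon ⌊71.36872/20⌋ = 3 → D; lat ⌊70.94102/10⌋ = 7 → H.
Square: lon ⌊11.36872/2⌋ = 5; lat ⌊0.94102/1⌋ = 0.
Subsquare: lon ⌊1.36872/0.0833333⌋ = 16 → q; lat ⌊0.94102/0.0416667⌋ = 22 → w.
Extended square: lon ⌊0.03538/0.00833333⌋ = 4; lat ⌊0.02435/0.00416667⌋ = 5.

DH50qw45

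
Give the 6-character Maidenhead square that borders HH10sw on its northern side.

HH10sx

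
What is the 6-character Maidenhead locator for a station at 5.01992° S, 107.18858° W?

Shift to the Maidenhead origin (180°W, 90°S): lon 72.8114, lat 84.9801.
Field: 72.8114/20 → 3 → D, 84.9801/10 → 8 → I; chars DI.
Square: 12.8114/2 → 6, 4.9801/1 → 4; chars 64.
Subsquare: 0.8114/0.0833333 → 9 → j, 0.9801/0.0416667 → 23 → x; chars jx.

DI64jx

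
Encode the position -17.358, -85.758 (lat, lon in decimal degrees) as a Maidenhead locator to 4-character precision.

Shift to the Maidenhead origin (180°W, 90°S): lon 94.24, lat 72.64.
Field (20°×10°, letters A–R): lon ⌊94.24/20⌋ = 4 → E; lat ⌊72.64/10⌋ = 7 → H.
Square (2°×1°, digits 0–9): lon ⌊14.24/2⌋ = 7; lat ⌊2.64/1⌋ = 2.

EH72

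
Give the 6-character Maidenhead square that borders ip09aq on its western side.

Longitude subsquare a = 0; −1 → -1, wraps to 23 = x, carry into square.
Longitude square 0; −1 → -1, wraps to 9, carry into field.
Longitude field I = 8; −1 → 7 = H.
The latitude characters are unchanged.

HP99xq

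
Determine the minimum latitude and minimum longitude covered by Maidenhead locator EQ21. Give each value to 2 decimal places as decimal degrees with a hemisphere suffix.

71.00° N, 96.00° W

Field E=4, Q=16: +4·20° lon, +16·10° lat → SW at lon -100°, lat 70°.
Square 2, 1: +2·2° lon, +1·1° lat → SW at lon -96°, lat 71°.
latitude 71.00° N, longitude 96.00° W.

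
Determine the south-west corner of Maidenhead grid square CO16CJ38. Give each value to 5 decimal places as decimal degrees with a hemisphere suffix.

56.40833° N, 137.80833° W

Field C=2, O=14: +2·20° lon, +14·10° lat → SW at lon -140°, lat 50°.
Square 1, 6: +1·2° lon, +6·1° lat → SW at lon -138°, lat 56°.
Subsquare c=2, j=9: +2·0.0833333° lon, +9·0.0416667° lat → SW at lon -137.833°, lat 56.375°.
Extended square 3, 8: +3·0.00833333° lon, +8·0.00416667° lat → SW at lon -137.808°, lat 56.4083°.
latitude 56.40833° N, longitude 137.80833° W.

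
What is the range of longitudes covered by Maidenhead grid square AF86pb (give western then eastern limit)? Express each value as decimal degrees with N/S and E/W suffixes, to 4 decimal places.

162.7500° W, 162.6667° W

Field A=0, F=5: +0·20° lon, +5·10° lat → SW at lon -180°, lat -40°.
Square 8, 6: +8·2° lon, +6·1° lat → SW at lon -164°, lat -34°.
Subsquare p=15, b=1: +15·0.0833333° lon, +1·0.0416667° lat → SW at lon -162.75°, lat -33.9583°.
Cell spans 0.0833333° lon × 0.0416667° lat.
west 162.7500° W, east 162.6667° W.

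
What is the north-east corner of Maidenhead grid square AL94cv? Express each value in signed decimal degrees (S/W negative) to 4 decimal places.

Field A=0, L=11: +0·20° lon, +11·10° lat → SW at lon -180°, lat 20°.
Square 9, 4: +9·2° lon, +4·1° lat → SW at lon -162°, lat 24°.
Subsquare c=2, v=21: +2·0.0833333° lon, +21·0.0416667° lat → SW at lon -161.833°, lat 24.875°.
Cell spans 0.0833333° lon × 0.0416667° lat. NE corner is SW corner plus one full cell.
latitude 24.9167, longitude -161.7500.

24.9167, -161.7500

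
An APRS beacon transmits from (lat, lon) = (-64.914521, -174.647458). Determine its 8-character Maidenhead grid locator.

AC25qc20

Add 180° to longitude and 90° to latitude: 5.35254, 25.08548.
Field: 5.35254/20 → 0 → A, 25.08548/10 → 2 → C; chars AC.
Square: 5.35254/2 → 2, 5.08548/1 → 5; chars 25.
Subsquare: 1.35254/0.0833333 → 16 → q, 0.08548/0.0416667 → 2 → c; chars qc.
Extended square: 0.01921/0.00833333 → 2, 0.00215/0.00416667 → 0; chars 20.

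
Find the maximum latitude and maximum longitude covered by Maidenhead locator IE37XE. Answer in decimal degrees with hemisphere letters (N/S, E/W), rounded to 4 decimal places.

42.7917° S, 12.0000° W

Field I=8, E=4: +8·20° lon, +4·10° lat → SW at lon -20°, lat -50°.
Square 3, 7: +3·2° lon, +7·1° lat → SW at lon -14°, lat -43°.
Subsquare x=23, e=4: +23·0.0833333° lon, +4·0.0416667° lat → SW at lon -12.0833°, lat -42.8333°.
Cell spans 0.0833333° lon × 0.0416667° lat. NE corner is SW corner plus one full cell.
latitude 42.7917° S, longitude 12.0000° W.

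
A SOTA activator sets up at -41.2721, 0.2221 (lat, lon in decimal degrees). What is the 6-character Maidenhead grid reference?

Shift to the Maidenhead origin (180°W, 90°S): lon 180.2221, lat 48.7279.
Field: 180.2221/20 → 9 → J, 48.7279/10 → 4 → E; chars JE.
Square: 0.2221/2 → 0, 8.7279/1 → 8; chars 08.
Subsquare: 0.2221/0.0833333 → 2 → c, 0.7279/0.0416667 → 17 → r; chars cr.

JE08cr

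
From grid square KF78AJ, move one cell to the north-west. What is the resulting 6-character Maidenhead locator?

KF68xk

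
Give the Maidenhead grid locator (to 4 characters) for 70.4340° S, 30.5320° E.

KB59

Offset from 180°W / 90°S: lon 210.53°, lat 19.57°.
Field (20°×10°, letters A–R): 210.53/20 → 10 → K, 19.57/10 → 1 → B; chars KB.
Square (2°×1°, digits 0–9): 10.53/2 → 5, 9.57/1 → 9; chars 59.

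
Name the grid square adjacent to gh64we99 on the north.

GH64wf90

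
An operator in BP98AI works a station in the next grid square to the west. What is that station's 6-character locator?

BP88xi

Longitude subsquare a = 0; −1 → -1, wraps to 23 = x, carry into square.
Longitude square 9; −1 → 8.
The latitude characters are unchanged.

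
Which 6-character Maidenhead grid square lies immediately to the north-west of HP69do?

HP69cp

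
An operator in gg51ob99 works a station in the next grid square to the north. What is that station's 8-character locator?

Latitude extended square 9; +1 → 10, wraps to 0, carry into subsquare.
Latitude subsquare b = 1; +1 → 2 = c.
The longitude characters are unchanged.

GG51oc90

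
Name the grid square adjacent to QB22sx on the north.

Latitude subsquare x = 23; +1 → 24, wraps to 0 = a, carry into square.
Latitude square 2; +1 → 3.
The longitude characters are unchanged.

QB23sa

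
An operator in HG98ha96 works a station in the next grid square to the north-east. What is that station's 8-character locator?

Longitude extended square 9; +1 → 10, wraps to 0, carry into subsquare.
Longitude subsquare h = 7; +1 → 8 = i.
Latitude extended square 6; +1 → 7.

HG98ia07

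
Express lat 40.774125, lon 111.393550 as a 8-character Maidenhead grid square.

Add 180° to longitude and 90° to latitude: 291.39355, 130.77412.
Field (20°×10°, letters A–R): 291.39355/20 → 14 → O, 130.77412/10 → 13 → N; chars ON.
Square (2°×1°, digits 0–9): 11.39355/2 → 5, 0.77412/1 → 0; chars 50.
Subsquare (5′×2.5′, letters a–x): 1.39355/0.0833333 → 16 → q, 0.77412/0.0416667 → 18 → s; chars qs.
Extended square (30″×15″, digits 0–9): 0.06022/0.00833333 → 7, 0.02412/0.00416667 → 5; chars 75.

ON50qs75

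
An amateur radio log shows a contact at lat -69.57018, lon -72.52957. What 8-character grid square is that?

Shift to the Maidenhead origin (180°W, 90°S): lon 107.47043, lat 20.42982.
Field: 107.47043/20 → 5 → F, 20.42982/10 → 2 → C; chars FC.
Square: 7.47043/2 → 3, 0.42982/1 → 0; chars 30.
Subsquare: 1.47043/0.0833333 → 17 → r, 0.42982/0.0416667 → 10 → k; chars rk.
Extended square: 0.05376/0.00833333 → 6, 0.01315/0.00416667 → 3; chars 63.

FC30rk63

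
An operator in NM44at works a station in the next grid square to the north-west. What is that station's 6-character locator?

NM34xu

Longitude subsquare a = 0; −1 → -1, wraps to 23 = x, carry into square.
Longitude square 4; −1 → 3.
Latitude subsquare t = 19; +1 → 20 = u.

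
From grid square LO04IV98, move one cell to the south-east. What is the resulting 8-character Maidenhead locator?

Longitude extended square 9; +1 → 10, wraps to 0, carry into subsquare.
Longitude subsquare i = 8; +1 → 9 = j.
Latitude extended square 8; −1 → 7.

LO04jv07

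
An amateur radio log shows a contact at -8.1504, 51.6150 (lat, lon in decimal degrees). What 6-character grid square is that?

LI51tu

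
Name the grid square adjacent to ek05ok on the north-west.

EK05nl

Longitude subsquare o = 14; −1 → 13 = n.
Latitude subsquare k = 10; +1 → 11 = l.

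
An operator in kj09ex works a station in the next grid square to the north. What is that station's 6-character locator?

KK00ea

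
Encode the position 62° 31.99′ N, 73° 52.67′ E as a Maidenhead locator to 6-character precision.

MP62wm

Offset from 180°W / 90°S: lon 253.8778°, lat 152.5332°.
Field (20°×10°, letters A–R): 253.8778/20 → 12 → M, 152.5332/10 → 15 → P; chars MP.
Square (2°×1°, digits 0–9): 13.8778/2 → 6, 2.5332/1 → 2; chars 62.
Subsquare (5′×2.5′, letters a–x): 1.8778/0.0833333 → 22 → w, 0.5332/0.0416667 → 12 → m; chars wm.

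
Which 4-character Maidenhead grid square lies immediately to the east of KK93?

LK03

Longitude square 9; +1 → 10, wraps to 0, carry into field.
Longitude field K = 10; +1 → 11 = L.
The latitude characters are unchanged.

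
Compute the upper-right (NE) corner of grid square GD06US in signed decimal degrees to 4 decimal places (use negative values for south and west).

Field G=6, D=3: +6·20° lon, +3·10° lat → SW at lon -60°, lat -60°.
Square 0, 6: +0·2° lon, +6·1° lat → SW at lon -60°, lat -54°.
Subsquare u=20, s=18: +20·0.0833333° lon, +18·0.0416667° lat → SW at lon -58.3333°, lat -53.25°.
Cell spans 0.0833333° lon × 0.0416667° lat. NE corner is SW corner plus one full cell.
latitude -53.2083, longitude -58.2500.

-53.2083, -58.2500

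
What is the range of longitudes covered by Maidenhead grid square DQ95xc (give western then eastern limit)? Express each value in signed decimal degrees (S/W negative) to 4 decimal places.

Field D=3, Q=16: +3·20° lon, +16·10° lat → SW at lon -120°, lat 70°.
Square 9, 5: +9·2° lon, +5·1° lat → SW at lon -102°, lat 75°.
Subsquare x=23, c=2: +23·0.0833333° lon, +2·0.0416667° lat → SW at lon -100.083°, lat 75.0833°.
Cell spans 0.0833333° lon × 0.0416667° lat.
west -100.0833, east -100.0000.

-100.0833, -100.0000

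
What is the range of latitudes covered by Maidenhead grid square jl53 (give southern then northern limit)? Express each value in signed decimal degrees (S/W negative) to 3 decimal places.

23.000, 24.000

Field J=9, L=11: +9·20° lon, +11·10° lat → SW at lon 0°, lat 20°.
Square 5, 3: +5·2° lon, +3·1° lat → SW at lon 10°, lat 23°.
Cell spans 2° lon × 1° lat.
south 23.000, north 24.000.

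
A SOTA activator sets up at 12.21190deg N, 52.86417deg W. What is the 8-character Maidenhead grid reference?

GK32nf60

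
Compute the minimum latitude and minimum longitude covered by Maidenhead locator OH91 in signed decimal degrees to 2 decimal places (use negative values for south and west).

-19.00, 118.00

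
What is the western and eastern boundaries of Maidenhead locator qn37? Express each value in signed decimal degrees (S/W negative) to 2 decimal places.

Field Q=16, N=13: +16·20° lon, +13·10° lat → SW at lon 140°, lat 40°.
Square 3, 7: +3·2° lon, +7·1° lat → SW at lon 146°, lat 47°.
Cell spans 2° lon × 1° lat.
west 146.00, east 148.00.

146.00, 148.00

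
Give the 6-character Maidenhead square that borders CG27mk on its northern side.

Latitude subsquare k = 10; +1 → 11 = l.
The longitude characters are unchanged.

CG27ml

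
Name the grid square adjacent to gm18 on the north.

GM19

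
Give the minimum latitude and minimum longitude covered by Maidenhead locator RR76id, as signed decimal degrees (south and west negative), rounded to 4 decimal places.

86.1250, 174.6667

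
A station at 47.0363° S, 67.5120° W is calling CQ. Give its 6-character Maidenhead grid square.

Add 180° to longitude and 90° to latitude: 112.4880, 42.9637.
Field: lon ⌊112.4880/20⌋ = 5 → F; lat ⌊42.9637/10⌋ = 4 → E.
Square: lon ⌊12.4880/2⌋ = 6; lat ⌊2.9637/1⌋ = 2.
Subsquare: lon ⌊0.4880/0.0833333⌋ = 5 → f; lat ⌊0.9637/0.0416667⌋ = 23 → x.

FE62fx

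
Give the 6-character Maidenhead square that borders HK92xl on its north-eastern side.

Longitude subsquare x = 23; +1 → 24, wraps to 0 = a, carry into square.
Longitude square 9; +1 → 10, wraps to 0, carry into field.
Longitude field H = 7; +1 → 8 = I.
Latitude subsquare l = 11; +1 → 12 = m.

IK02am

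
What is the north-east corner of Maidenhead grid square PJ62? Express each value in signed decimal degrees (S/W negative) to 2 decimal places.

3.00, 134.00

Field P=15, J=9: +15·20° lon, +9·10° lat → SW at lon 120°, lat 0°.
Square 6, 2: +6·2° lon, +2·1° lat → SW at lon 132°, lat 2°.
Cell spans 2° lon × 1° lat. NE corner is SW corner plus one full cell.
latitude 3.00, longitude 134.00.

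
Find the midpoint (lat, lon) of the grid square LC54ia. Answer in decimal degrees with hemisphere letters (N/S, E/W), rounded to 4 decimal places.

65.9792° S, 50.7083° E

Field L=11, C=2: +11·20° lon, +2·10° lat → SW at lon 40°, lat -70°.
Square 5, 4: +5·2° lon, +4·1° lat → SW at lon 50°, lat -66°.
Subsquare i=8, a=0: +8·0.0833333° lon, +0·0.0416667° lat → SW at lon 50.6667°, lat -66°.
Cell spans 0.0833333° lon × 0.0416667° lat. Centre is SW corner plus half of each.
latitude 65.9792° S, longitude 50.7083° E.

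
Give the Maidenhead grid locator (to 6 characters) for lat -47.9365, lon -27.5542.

Shift to the Maidenhead origin (180°W, 90°S): lon 152.4458, lat 42.0635.
Field (20°×10°, letters A–R): 152.4458/20 → 7 → H, 42.0635/10 → 4 → E; chars HE.
Square (2°×1°, digits 0–9): 12.4458/2 → 6, 2.0635/1 → 2; chars 62.
Subsquare (5′×2.5′, letters a–x): 0.4458/0.0833333 → 5 → f, 0.0635/0.0416667 → 1 → b; chars fb.

HE62fb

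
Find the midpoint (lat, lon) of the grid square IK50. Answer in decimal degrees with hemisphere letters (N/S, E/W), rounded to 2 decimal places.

10.50° N, 9.00° W

Field I=8, K=10: +8·20° lon, +10·10° lat → SW at lon -20°, lat 10°.
Square 5, 0: +5·2° lon, +0·1° lat → SW at lon -10°, lat 10°.
Cell spans 2° lon × 1° lat. Centre is SW corner plus half of each.
latitude 10.50° N, longitude 9.00° W.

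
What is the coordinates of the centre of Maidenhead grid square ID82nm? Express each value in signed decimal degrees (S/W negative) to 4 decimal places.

-57.4792, -2.8750

Field I=8, D=3: +8·20° lon, +3·10° lat → SW at lon -20°, lat -60°.
Square 8, 2: +8·2° lon, +2·1° lat → SW at lon -4°, lat -58°.
Subsquare n=13, m=12: +13·0.0833333° lon, +12·0.0416667° lat → SW at lon -2.91667°, lat -57.5°.
Cell spans 0.0833333° lon × 0.0416667° lat. Centre is SW corner plus half of each.
latitude -57.4792, longitude -2.8750.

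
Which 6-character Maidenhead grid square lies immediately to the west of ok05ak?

Longitude subsquare a = 0; −1 → -1, wraps to 23 = x, carry into square.
Longitude square 0; −1 → -1, wraps to 9, carry into field.
Longitude field O = 14; −1 → 13 = N.
The latitude characters are unchanged.

NK95xk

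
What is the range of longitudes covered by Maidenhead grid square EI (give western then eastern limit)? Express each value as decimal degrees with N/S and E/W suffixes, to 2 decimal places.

Field E=4, I=8: +4·20° lon, +8·10° lat → SW at lon -100°, lat -10°.
Cell spans 20° lon × 10° lat.
west 100.00° W, east 80.00° W.

100.00° W, 80.00° W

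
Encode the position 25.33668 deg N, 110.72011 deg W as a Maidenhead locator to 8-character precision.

DL45pi30

Shift to the Maidenhead origin (180°W, 90°S): lon 69.27989, lat 115.33668.
Field (20°×10°, letters A–R): 69.27989/20 → 3 → D, 115.33668/10 → 11 → L; chars DL.
Square (2°×1°, digits 0–9): 9.27989/2 → 4, 5.33668/1 → 5; chars 45.
Subsquare (5′×2.5′, letters a–x): 1.27989/0.0833333 → 15 → p, 0.33668/0.0416667 → 8 → i; chars pi.
Extended square (30″×15″, digits 0–9): 0.02989/0.00833333 → 3, 0.00335/0.00416667 → 0; chars 30.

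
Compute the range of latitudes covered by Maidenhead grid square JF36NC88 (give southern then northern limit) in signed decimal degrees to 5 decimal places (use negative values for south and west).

Field J=9, F=5: +9·20° lon, +5·10° lat → SW at lon 0°, lat -40°.
Square 3, 6: +3·2° lon, +6·1° lat → SW at lon 6°, lat -34°.
Subsquare n=13, c=2: +13·0.0833333° lon, +2·0.0416667° lat → SW at lon 7.08333°, lat -33.9167°.
Extended square 8, 8: +8·0.00833333° lon, +8·0.00416667° lat → SW at lon 7.15°, lat -33.8833°.
Cell spans 0.00833333° lon × 0.00416667° lat.
south -33.88333, north -33.87917.

-33.88333, -33.87917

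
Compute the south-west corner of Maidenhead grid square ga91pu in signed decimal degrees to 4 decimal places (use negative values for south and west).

Field G=6, A=0: +6·20° lon, +0·10° lat → SW at lon -60°, lat -90°.
Square 9, 1: +9·2° lon, +1·1° lat → SW at lon -42°, lat -89°.
Subsquare p=15, u=20: +15·0.0833333° lon, +20·0.0416667° lat → SW at lon -40.75°, lat -88.1667°.
latitude -88.1667, longitude -40.7500.

-88.1667, -40.7500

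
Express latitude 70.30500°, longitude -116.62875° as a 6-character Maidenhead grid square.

DQ10qh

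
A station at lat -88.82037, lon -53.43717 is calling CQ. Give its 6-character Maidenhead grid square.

GA31ge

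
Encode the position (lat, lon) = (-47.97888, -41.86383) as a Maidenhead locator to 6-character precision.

GE92ba

Offset from 180°W / 90°S: lon 138.1362°, lat 42.0211°.
Field: 138.1362/20 → 6 → G, 42.0211/10 → 4 → E; chars GE.
Square: 18.1362/2 → 9, 2.0211/1 → 2; chars 92.
Subsquare: 0.1362/0.0833333 → 1 → b, 0.0211/0.0416667 → 0 → a; chars ba.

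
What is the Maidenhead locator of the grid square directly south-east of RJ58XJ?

RJ68ai

Longitude subsquare x = 23; +1 → 24, wraps to 0 = a, carry into square.
Longitude square 5; +1 → 6.
Latitude subsquare j = 9; −1 → 8 = i.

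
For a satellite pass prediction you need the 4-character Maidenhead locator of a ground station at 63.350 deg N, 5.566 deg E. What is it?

JP23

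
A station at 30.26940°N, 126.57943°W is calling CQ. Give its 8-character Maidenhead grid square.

CM60rg04

Offset from 180°W / 90°S: lon 53.42057°, lat 120.26940°.
Field: 53.42057/20 → 2 → C, 120.26940/10 → 12 → M; chars CM.
Square: 13.42057/2 → 6, 0.26940/1 → 0; chars 60.
Subsquare: 1.42057/0.0833333 → 17 → r, 0.26940/0.0416667 → 6 → g; chars rg.
Extended square: 0.00390/0.00833333 → 0, 0.01940/0.00416667 → 4; chars 04.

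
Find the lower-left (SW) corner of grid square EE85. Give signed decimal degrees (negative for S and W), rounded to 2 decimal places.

-45.00, -84.00

Field E=4, E=4: +4·20° lon, +4·10° lat → SW at lon -100°, lat -50°.
Square 8, 5: +8·2° lon, +5·1° lat → SW at lon -84°, lat -45°.
latitude -45.00, longitude -84.00.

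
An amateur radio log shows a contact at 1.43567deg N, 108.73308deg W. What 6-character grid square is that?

Add 180° to longitude and 90° to latitude: 71.2669, 91.4357.
Field (20°×10°, letters A–R): lon ⌊71.2669/20⌋ = 3 → D; lat ⌊91.4357/10⌋ = 9 → J.
Square (2°×1°, digits 0–9): lon ⌊11.2669/2⌋ = 5; lat ⌊1.4357/1⌋ = 1.
Subsquare (5′×2.5′, letters a–x): lon ⌊1.2669/0.0833333⌋ = 15 → p; lat ⌊0.4357/0.0416667⌋ = 10 → k.

DJ51pk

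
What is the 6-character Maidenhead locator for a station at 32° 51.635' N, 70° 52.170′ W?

Offset from 180°W / 90°S: lon 109.1305°, lat 122.8606°.
Field: 109.1305/20 → 5 → F, 122.8606/10 → 12 → M; chars FM.
Square: 9.1305/2 → 4, 2.8606/1 → 2; chars 42.
Subsquare: 1.1305/0.0833333 → 13 → n, 0.8606/0.0416667 → 20 → u; chars nu.

FM42nu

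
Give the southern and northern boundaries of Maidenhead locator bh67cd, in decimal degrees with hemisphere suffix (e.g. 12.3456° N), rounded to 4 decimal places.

12.8750° S, 12.8333° S

Field B=1, H=7: +1·20° lon, +7·10° lat → SW at lon -160°, lat -20°.
Square 6, 7: +6·2° lon, +7·1° lat → SW at lon -148°, lat -13°.
Subsquare c=2, d=3: +2·0.0833333° lon, +3·0.0416667° lat → SW at lon -147.833°, lat -12.875°.
Cell spans 0.0833333° lon × 0.0416667° lat.
south 12.8750° S, north 12.8333° S.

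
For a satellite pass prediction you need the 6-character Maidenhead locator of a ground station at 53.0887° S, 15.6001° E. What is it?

JD76tv

Shift to the Maidenhead origin (180°W, 90°S): lon 195.6001, lat 36.9113.
Field (20°×10°, letters A–R): lon ⌊195.6001/20⌋ = 9 → J; lat ⌊36.9113/10⌋ = 3 → D.
Square (2°×1°, digits 0–9): lon ⌊15.6001/2⌋ = 7; lat ⌊6.9113/1⌋ = 6.
Subsquare (5′×2.5′, letters a–x): lon ⌊1.6001/0.0833333⌋ = 19 → t; lat ⌊0.9113/0.0416667⌋ = 21 → v.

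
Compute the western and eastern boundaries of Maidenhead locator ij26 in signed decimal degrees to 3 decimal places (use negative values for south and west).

-16.000, -14.000

Field I=8, J=9: +8·20° lon, +9·10° lat → SW at lon -20°, lat 0°.
Square 2, 6: +2·2° lon, +6·1° lat → SW at lon -16°, lat 6°.
Cell spans 2° lon × 1° lat.
west -16.000, east -14.000.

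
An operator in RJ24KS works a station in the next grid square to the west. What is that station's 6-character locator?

RJ24js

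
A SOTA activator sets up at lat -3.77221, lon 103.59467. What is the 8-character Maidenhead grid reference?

Add 180° to longitude and 90° to latitude: 283.59467, 86.22779.
Field: 283.59467/20 → 14 → O, 86.22779/10 → 8 → I; chars OI.
Square: 3.59467/2 → 1, 6.22779/1 → 6; chars 16.
Subsquare: 1.59467/0.0833333 → 19 → t, 0.22779/0.0416667 → 5 → f; chars tf.
Extended square: 0.01134/0.00833333 → 1, 0.01946/0.00416667 → 4; chars 14.

OI16tf14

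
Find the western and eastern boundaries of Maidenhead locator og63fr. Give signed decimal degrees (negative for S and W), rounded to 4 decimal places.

112.4167, 112.5000

Field O=14, G=6: +14·20° lon, +6·10° lat → SW at lon 100°, lat -30°.
Square 6, 3: +6·2° lon, +3·1° lat → SW at lon 112°, lat -27°.
Subsquare f=5, r=17: +5·0.0833333° lon, +17·0.0416667° lat → SW at lon 112.417°, lat -26.2917°.
Cell spans 0.0833333° lon × 0.0416667° lat.
west 112.4167, east 112.5000.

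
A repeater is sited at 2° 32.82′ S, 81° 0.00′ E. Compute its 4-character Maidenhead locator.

NI07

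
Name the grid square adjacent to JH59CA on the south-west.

JH58bx

Longitude subsquare c = 2; −1 → 1 = b.
Latitude subsquare a = 0; −1 → -1, wraps to 23 = x, carry into square.
Latitude square 9; −1 → 8.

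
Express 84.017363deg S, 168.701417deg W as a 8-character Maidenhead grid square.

Add 180° to longitude and 90° to latitude: 11.29858, 5.98264.
Field: 11.29858/20 → 0 → A, 5.98264/10 → 0 → A; chars AA.
Square: 11.29858/2 → 5, 5.98264/1 → 5; chars 55.
Subsquare: 1.29858/0.0833333 → 15 → p, 0.98264/0.0416667 → 23 → x; chars px.
Extended square: 0.04858/0.00833333 → 5, 0.02430/0.00416667 → 5; chars 55.

AA55px55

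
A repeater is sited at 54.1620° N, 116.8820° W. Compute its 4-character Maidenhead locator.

DO14

Shift to the Maidenhead origin (180°W, 90°S): lon 63.12, lat 144.16.
Field: lon ⌊63.12/20⌋ = 3 → D; lat ⌊144.16/10⌋ = 14 → O.
Square: lon ⌊3.12/2⌋ = 1; lat ⌊4.16/1⌋ = 4.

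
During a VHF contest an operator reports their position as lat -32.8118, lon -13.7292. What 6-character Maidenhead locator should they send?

IF37de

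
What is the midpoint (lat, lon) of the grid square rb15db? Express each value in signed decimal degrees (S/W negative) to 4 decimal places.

-74.9375, 162.2917

Field R=17, B=1: +17·20° lon, +1·10° lat → SW at lon 160°, lat -80°.
Square 1, 5: +1·2° lon, +5·1° lat → SW at lon 162°, lat -75°.
Subsquare d=3, b=1: +3·0.0833333° lon, +1·0.0416667° lat → SW at lon 162.25°, lat -74.9583°.
Cell spans 0.0833333° lon × 0.0416667° lat. Centre is SW corner plus half of each.
latitude -74.9375, longitude 162.2917.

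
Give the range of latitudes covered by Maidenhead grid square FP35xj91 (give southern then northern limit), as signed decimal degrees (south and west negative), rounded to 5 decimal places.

65.37917, 65.38333

Field F=5, P=15: +5·20° lon, +15·10° lat → SW at lon -80°, lat 60°.
Square 3, 5: +3·2° lon, +5·1° lat → SW at lon -74°, lat 65°.
Subsquare x=23, j=9: +23·0.0833333° lon, +9·0.0416667° lat → SW at lon -72.0833°, lat 65.375°.
Extended square 9, 1: +9·0.00833333° lon, +1·0.00416667° lat → SW at lon -72.0083°, lat 65.3792°.
Cell spans 0.00833333° lon × 0.00416667° lat.
south 65.37917, north 65.38333.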